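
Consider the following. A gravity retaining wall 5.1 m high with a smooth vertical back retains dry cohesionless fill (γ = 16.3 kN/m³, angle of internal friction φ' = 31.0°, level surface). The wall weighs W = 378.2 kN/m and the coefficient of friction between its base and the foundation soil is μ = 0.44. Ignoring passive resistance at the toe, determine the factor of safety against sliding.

K_a = tan²(45° − 31.0°/2) = 0.3201.
P_a = ½K_aγH² = 0.5×0.3201×16.3×5.1² = 67.86 kN/m, acting at H/3 = 1.700 m above the base.
FS_sliding = μW / P_a = 0.44×378.2 / 67.86 = 2.452.

2.45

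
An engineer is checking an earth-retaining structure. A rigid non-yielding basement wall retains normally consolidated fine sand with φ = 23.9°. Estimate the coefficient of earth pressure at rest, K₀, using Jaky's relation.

0.595

K₀ = 1 − sin φ' = 1 − sin 23.9° = 0.5949.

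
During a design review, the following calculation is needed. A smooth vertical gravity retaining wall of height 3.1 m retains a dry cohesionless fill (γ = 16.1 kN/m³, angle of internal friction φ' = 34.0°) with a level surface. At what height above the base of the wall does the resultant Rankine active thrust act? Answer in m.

1.03 m

K_a = 0.2827.
The pressure distribution is triangular, so the resultant acts at H/3 above the base = 3.1/3 = 1.033 m.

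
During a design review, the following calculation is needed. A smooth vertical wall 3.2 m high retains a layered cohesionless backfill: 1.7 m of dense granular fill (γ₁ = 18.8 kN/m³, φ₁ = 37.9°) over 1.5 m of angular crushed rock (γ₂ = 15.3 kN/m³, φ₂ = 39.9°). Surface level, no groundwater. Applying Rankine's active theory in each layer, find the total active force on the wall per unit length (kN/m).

20.7 kN/m

K_a1 = tan²(45°−37.9°/2) = 0.2389; K_a2 = tan²(45°−39.9°/2) = 0.2184.
Layer 1: σ at base = K_a1 γ₁ h₁ = 7.636 kPa; P₁ = ½×7.636×1.7 = 6.491.
Layer 2: σ_v at top = γ₁h₁ = 31.96; σ_h top = K_a2×31.96 = 6.981; σ_h base = K_a2×(31.96+15.3×1.5) = 11.99.
P₂ = ½(6.981+11.99)×1.5 = 14.23. Total P_a = 6.491+14.23 = 20.72 kN/m.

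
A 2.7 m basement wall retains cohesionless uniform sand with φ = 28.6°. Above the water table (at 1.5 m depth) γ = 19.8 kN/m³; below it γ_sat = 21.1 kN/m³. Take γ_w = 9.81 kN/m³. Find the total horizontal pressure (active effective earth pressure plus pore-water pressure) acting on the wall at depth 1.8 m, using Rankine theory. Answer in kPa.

14.6 kPa

K_a = (1 − sin φ)/(1 + sin φ) = 0.3525.
γ' = 21.1 − 9.81 = 11.29 kN/m³.
Effective vertical stress at 1.8 m: σ'_v = 19.8×1.5 + 11.29×0.300 = 33.09 kPa.
σ'_h = K_a σ'_v = 0.3525 × 33.09 = 11.66 kPa; u = γ_w × 0.300 = 2.943 kPa.
Total σ_h = 11.66 + 2.943 = 14.61 kPa.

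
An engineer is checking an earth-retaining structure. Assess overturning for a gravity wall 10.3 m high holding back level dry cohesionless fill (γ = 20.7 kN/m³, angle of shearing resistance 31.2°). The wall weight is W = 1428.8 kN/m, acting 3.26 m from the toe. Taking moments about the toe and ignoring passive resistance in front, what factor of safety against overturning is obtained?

3.89

K_a = tan²(45° − 31.2°/2) = 0.3175.
P_a = ½K_aγH² = 0.5×0.3175×20.7×10.3² = 348.6 kN/m, acting at H/3 = 3.433 m above the base.
Overturning moment M_o = P_a × H/3 = 348.6 × 3.433 = 1197.
Resisting moment M_r = W × 3.26 = 1428.8 × 3.26 = 4658.
FS_overturning = M_r/M_o = 4658/1197 = 3.891.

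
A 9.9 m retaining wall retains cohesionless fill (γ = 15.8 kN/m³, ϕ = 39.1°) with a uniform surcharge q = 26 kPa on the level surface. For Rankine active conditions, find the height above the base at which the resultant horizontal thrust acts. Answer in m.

3.71 m

K_a = 0.2265.
Triangular part P₁ = ½K_aγH² = 175.4 at H/3 = 3.300 m; rectangular part P₂ = K_a q H = 58.30 at H/2 = 4.950 m.
ȳ = (P₁·3.300 + P₂·4.950)/(P₁+P₂) = 3.712 m.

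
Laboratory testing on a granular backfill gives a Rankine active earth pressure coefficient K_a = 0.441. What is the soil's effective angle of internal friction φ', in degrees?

K_a = tan²(45° − φ/2) ⇒ 45° − φ/2 = arctan(√0.441) = 33.59°.
φ = 2(45° − 33.59°) = 22.83°.

22.8°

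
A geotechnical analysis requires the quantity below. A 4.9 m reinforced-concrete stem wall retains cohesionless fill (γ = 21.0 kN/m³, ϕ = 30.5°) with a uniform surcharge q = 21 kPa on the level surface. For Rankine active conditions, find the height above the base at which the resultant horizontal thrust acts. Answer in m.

1.87 m

K_a = 0.3267.
Triangular part P₁ = ½K_aγH² = 82.35 at H/3 = 1.633 m; rectangular part P₂ = K_a q H = 33.61 at H/2 = 2.450 m.
ȳ = (P₁·1.633 + P₂·2.450)/(P₁+P₂) = 1.870 m.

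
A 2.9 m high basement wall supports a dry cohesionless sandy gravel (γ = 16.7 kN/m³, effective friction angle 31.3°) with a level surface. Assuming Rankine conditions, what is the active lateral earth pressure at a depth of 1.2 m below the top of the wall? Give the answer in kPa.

6.34 kPa

K_a = (1 − sin φ)/(1 + sin φ) = 0.3162.
σ_h = K_a γ z = 0.3162 × 16.7 × 1.2 = 6.337 kPa.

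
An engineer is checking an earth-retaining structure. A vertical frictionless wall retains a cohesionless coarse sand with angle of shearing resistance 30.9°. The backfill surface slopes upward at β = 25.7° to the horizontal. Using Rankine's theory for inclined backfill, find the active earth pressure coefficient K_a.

0.480

K_a = cos β · (cos β − √(cos²β − cos²φ)) / (cos β + √(cos²β − cos²φ)).
cos β = 0.9011, cos φ = 0.8581, √(cos²β − cos²φ) = 0.2751.
K_a = 0.9011 × (0.9011 − 0.2751)/(0.9011 + 0.2751) = 0.4796.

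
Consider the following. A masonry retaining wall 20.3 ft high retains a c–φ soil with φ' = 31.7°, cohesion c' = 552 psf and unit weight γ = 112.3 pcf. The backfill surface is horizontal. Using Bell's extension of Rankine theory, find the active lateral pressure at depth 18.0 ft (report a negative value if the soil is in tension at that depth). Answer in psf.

13.1 psf

K_a = (1 − sin φ)/(1 + sin φ) = 0.3111.
σ_a = K_a γ z − 2c√K_a = 0.3111×112.3×18.0 − 2×552×0.5577 = 13.06 psf.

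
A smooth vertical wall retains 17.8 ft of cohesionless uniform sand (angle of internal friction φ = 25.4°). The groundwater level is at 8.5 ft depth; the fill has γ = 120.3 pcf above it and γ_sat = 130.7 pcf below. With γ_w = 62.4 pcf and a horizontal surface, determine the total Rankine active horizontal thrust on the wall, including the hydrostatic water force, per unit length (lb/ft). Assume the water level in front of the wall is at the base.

K_a = tan²(45° − φ/2) = 0.3996.
γ' = 130.7 − 62.4 = 68.30 pcf. Depth below WT = 9.3 ft.
σ'_h at WT = K_a γ d_w = 408.7 psf; at base = 408.7 + K_a γ' × 9.3 = 662.5 psf.
P₁ (0–8.5 ft) = ½×408.7×8.5 = 1737. P₂ (8.5–17.8 ft) = ½(408.7+662.5)×9.3 = 4981.
P_w = ½ γ_w h₂² = 0.5×62.4×9.3² = 2698. Total = 1737+4981+2698 = 9416 lb/ft.

9420 lb/ft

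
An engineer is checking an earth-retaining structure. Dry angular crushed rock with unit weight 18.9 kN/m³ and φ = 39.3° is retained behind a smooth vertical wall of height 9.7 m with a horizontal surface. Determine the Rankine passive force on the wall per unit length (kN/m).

K_p = tan²(45° + φ/2) = 4.455.
P_p = ½ K_p γ H² = 0.5 × 4.455 × 18.9 × 9.7² = 3961 kN/m.

3960 kN/m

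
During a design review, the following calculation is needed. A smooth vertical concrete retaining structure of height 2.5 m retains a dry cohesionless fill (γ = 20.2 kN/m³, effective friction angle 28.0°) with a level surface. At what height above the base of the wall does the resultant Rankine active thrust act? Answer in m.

K_a = 0.3610.
The pressure distribution is triangular, so the resultant acts at H/3 above the base = 2.5/3 = 0.8333 m.

0.833 m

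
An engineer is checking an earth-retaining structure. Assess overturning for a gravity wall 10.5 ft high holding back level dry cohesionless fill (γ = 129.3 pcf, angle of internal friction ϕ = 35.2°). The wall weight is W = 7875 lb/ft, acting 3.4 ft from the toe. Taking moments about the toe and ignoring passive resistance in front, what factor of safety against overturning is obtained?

3.99

K_a = tan²(45° − 35.2°/2) = 0.2687.
P_a = ½K_aγH² = 0.5×0.2687×129.3×10.5² = 1915 lb/ft, acting at H/3 = 3.500 ft above the base.
Overturning moment M_o = P_a × H/3 = 1915 × 3.500 = 6703.
Resisting moment M_r = W × 3.4 = 7875 × 3.4 = 26780.
FS_overturning = M_r/M_o = 26780/6703 = 3.995.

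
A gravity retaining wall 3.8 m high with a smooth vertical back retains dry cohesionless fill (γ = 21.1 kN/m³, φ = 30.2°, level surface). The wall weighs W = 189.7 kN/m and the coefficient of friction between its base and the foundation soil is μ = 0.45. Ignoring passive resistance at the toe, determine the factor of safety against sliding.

1.69

K_a = tan²(45° − 30.2°/2) = 0.3307.
P_a = ½K_aγH² = 0.5×0.3307×21.1×3.8² = 50.37 kN/m, acting at H/3 = 1.267 m above the base.
FS_sliding = μW / P_a = 0.45×189.7 / 50.37 = 1.695.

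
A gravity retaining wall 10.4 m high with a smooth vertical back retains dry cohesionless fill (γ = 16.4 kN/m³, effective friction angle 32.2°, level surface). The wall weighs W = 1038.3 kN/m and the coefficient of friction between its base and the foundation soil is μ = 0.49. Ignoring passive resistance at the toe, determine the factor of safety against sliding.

K_a = tan²(45° − 32.2°/2) = 0.3047.
P_a = ½K_aγH² = 0.5×0.3047×16.4×10.4² = 270.3 kN/m, acting at H/3 = 3.467 m above the base.
FS_sliding = μW / P_a = 0.49×1038.3 / 270.3 = 1.882.

1.88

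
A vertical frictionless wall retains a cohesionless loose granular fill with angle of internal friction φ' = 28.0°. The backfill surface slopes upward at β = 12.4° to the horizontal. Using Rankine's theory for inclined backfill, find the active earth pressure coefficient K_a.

K_a = cos β · (cos β − √(cos²β − cos²φ)) / (cos β + √(cos²β − cos²φ)).
cos β = 0.9767, cos φ = 0.8829, √(cos²β − cos²φ) = 0.4175.
K_a = 0.9767 × (0.9767 − 0.4175)/(0.9767 + 0.4175) = 0.3917.

0.392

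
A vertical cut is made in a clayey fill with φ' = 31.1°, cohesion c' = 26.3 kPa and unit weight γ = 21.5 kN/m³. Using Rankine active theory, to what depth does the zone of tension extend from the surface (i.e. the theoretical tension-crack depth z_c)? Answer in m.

K_a = tan²(45° − 31.1°/2) = 0.3188; √K_a = 0.5646.
The active pressure is zero where K_a γ z = 2c√K_a, so z_c = 2c/(γ√K_a) = 2×26.3/(21.5×0.5646) = 4.333 m.

4.33 m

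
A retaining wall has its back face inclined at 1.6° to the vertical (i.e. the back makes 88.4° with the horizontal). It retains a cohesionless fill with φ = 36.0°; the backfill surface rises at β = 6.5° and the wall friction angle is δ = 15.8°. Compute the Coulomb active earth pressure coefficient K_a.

K_a = sin²(α+φ) / [sin²α · sin(α−δ) · (1 + √{sin(φ+δ)sin(φ−β) / (sin(α−δ)sin(α+β))})²].
With α = 88.4°, φ = 36.0°, δ = 15.8°, β = 6.5°: K_a = 0.2661.

0.266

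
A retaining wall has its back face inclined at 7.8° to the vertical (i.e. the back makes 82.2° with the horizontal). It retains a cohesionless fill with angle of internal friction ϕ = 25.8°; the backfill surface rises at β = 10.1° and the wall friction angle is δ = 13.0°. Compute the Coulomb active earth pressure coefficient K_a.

0.485

K_a = sin²(α+φ) / [sin²α · sin(α−δ) · (1 + √{sin(φ+δ)sin(φ−β) / (sin(α−δ)sin(α+β))})²].
With α = 82.2°, φ = 25.8°, δ = 13.0°, β = 10.1°: K_a = 0.4847.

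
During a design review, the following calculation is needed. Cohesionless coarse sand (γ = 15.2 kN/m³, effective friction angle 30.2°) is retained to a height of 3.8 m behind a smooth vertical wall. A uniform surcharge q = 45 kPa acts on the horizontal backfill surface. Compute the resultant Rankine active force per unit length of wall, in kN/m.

92.8 kN/m

K_a = tan²(45° − φ/2) = 0.3307.
Soil triangle: ½ K_a γ H² = 0.5×0.3307×15.2×3.8² = 36.29 kN/m.
Surcharge rectangle: K_a q H = 0.3307×45×3.8 = 56.54 kN/m.
Total = 36.29 + 56.54 = 92.83 kN/m.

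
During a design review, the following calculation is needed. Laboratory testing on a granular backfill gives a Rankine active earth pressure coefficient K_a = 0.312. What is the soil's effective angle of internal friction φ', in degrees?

31.6°

K_a = tan²(45° − φ/2) ⇒ 45° − φ/2 = arctan(√0.312) = 29.19°.
φ = 2(45° − 29.19°) = 31.63°.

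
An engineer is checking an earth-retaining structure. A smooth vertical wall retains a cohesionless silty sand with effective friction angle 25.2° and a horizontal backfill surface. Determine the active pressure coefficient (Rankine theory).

K_a = tan²(45° − φ/2) = tan²(32.40°) = 0.4027.

0.403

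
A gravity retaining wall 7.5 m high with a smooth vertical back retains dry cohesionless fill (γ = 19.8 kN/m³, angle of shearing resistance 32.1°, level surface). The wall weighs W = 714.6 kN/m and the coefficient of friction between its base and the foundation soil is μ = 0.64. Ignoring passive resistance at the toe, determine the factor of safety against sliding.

2.68

K_a = tan²(45° − 32.1°/2) = 0.3060.
P_a = ½K_aγH² = 0.5×0.3060×19.8×7.5² = 170.4 kN/m, acting at H/3 = 2.500 m above the base.
FS_sliding = μW / P_a = 0.64×714.6 / 170.4 = 2.684.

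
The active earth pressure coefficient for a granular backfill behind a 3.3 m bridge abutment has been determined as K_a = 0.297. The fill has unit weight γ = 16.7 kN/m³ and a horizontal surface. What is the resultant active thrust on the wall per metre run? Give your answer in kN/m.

P = ½ K_a γ H² = 0.5 × 0.297 × 16.7 × 3.3² = 27.01 kN/m.

27.0 kN/m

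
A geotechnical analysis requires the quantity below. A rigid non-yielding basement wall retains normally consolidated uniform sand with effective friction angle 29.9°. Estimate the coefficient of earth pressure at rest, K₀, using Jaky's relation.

K₀ = 1 − sin φ' = 1 − sin 29.9° = 0.5015.

0.502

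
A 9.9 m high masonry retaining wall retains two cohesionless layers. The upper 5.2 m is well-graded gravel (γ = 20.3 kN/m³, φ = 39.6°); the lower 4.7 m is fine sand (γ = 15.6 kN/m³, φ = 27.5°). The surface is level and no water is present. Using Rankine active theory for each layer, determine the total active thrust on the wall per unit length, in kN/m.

307 kN/m

K_a1 = tan²(45°−39.6°/2) = 0.2214; K_a2 = tan²(45°−27.5°/2) = 0.3682.
Layer 1: σ at base = K_a1 γ₁ h₁ = 23.37 kPa; P₁ = ½×23.37×5.2 = 60.77.
Layer 2: σ_v at top = γ₁h₁ = 105.6; σ_h top = K_a2×105.6 = 38.87; σ_h base = K_a2×(105.6+15.6×4.7) = 65.87.
P₂ = ½(38.87+65.87)×4.7 = 246.1. Total P_a = 60.77+246.1 = 306.9 kN/m.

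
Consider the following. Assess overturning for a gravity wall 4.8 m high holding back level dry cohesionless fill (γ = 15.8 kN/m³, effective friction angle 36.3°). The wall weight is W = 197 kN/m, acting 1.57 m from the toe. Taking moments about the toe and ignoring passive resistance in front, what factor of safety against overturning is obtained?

4.14

K_a = tan²(45° − 36.3°/2) = 0.2563.
P_a = ½K_aγH² = 0.5×0.2563×15.8×4.8² = 46.65 kN/m, acting at H/3 = 1.600 m above the base.
Overturning moment M_o = P_a × H/3 = 46.65 × 1.600 = 74.63.
Resisting moment M_r = W × 1.57 = 197 × 1.57 = 309.3.
FS_overturning = M_r/M_o = 309.3/74.63 = 4.144.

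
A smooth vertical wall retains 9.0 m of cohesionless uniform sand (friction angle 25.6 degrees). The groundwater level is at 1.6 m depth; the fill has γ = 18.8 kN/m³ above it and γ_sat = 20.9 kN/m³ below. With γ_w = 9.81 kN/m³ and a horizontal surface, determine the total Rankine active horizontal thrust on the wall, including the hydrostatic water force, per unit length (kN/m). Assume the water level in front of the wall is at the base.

K_a = tan²(45° − φ/2) = 0.3966.
γ' = 20.9 − 9.81 = 11.09 kN/m³. Depth below WT = 7.4 m.
σ'_h at WT = K_a γ d_w = 11.93 kPa; at base = 11.93 + K_a γ' × 7.4 = 44.47 kPa.
P₁ (0–1.6 m) = ½×11.93×1.6 = 9.543. P₂ (1.6–9.0 m) = ½(11.93+44.47)×7.4 = 208.7.
P_w = ½ γ_w h₂² = 0.5×9.81×7.4² = 268.6. Total = 9.543+208.7+268.6 = 486.8 kN/m.

487 kN/m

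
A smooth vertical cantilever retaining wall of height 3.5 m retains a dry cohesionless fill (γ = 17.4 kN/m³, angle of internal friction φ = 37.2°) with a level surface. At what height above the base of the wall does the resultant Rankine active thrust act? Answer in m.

1.17 m

K_a = 0.2464.
The pressure distribution is triangular, so the resultant acts at H/3 above the base = 3.5/3 = 1.167 m.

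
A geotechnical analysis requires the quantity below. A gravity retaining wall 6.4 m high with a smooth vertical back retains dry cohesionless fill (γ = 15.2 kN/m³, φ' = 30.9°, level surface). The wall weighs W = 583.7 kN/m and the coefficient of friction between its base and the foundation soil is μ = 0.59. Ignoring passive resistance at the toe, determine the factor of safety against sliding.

K_a = tan²(45° − 30.9°/2) = 0.3214.
P_a = ½K_aγH² = 0.5×0.3214×15.2×6.4² = 100.1 kN/m, acting at H/3 = 2.133 m above the base.
FS_sliding = μW / P_a = 0.59×583.7 / 100.1 = 3.442.

3.44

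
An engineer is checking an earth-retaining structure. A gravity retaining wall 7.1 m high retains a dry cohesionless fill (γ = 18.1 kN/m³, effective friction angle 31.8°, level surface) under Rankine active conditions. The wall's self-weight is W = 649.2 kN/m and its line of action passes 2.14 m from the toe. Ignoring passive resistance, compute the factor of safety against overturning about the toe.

K_a = tan²(45° − 31.8°/2) = 0.3098.
P_a = ½K_aγH² = 0.5×0.3098×18.1×7.1² = 141.3 kN/m, acting at H/3 = 2.367 m above the base.
Overturning moment M_o = P_a × H/3 = 141.3 × 2.367 = 334.5.
Resisting moment M_r = W × 2.14 = 649.2 × 2.14 = 1389.
FS_overturning = M_r/M_o = 1389/334.5 = 4.154.

4.15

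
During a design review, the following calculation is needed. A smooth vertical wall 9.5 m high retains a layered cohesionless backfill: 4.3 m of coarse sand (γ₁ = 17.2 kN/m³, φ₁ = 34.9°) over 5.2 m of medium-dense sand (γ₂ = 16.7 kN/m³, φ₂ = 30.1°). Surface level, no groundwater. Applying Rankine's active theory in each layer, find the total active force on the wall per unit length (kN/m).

246 kN/m

K_a1 = tan²(45°−34.9°/2) = 0.2721; K_a2 = tan²(45°−30.1°/2) = 0.3320.
Layer 1: σ at base = K_a1 γ₁ h₁ = 20.13 kPa; P₁ = ½×20.13×4.3 = 43.28.
Layer 2: σ_v at top = γ₁h₁ = 73.96; σ_h top = K_a2×73.96 = 24.55; σ_h base = K_a2×(73.96+16.7×5.2) = 53.38.
P₂ = ½(24.55+53.38)×5.2 = 202.6. Total P_a = 43.28+202.6 = 245.9 kN/m.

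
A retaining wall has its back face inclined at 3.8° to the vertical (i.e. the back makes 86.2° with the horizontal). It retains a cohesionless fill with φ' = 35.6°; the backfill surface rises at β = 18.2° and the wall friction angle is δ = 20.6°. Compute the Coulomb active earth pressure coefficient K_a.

K_a = sin²(α+φ) / [sin²α · sin(α−δ) · (1 + √{sin(φ+δ)sin(φ−β) / (sin(α−δ)sin(α+β))})²].
With α = 86.2°, φ = 35.6°, δ = 20.6°, β = 18.2°: K_a = 0.3400.

0.340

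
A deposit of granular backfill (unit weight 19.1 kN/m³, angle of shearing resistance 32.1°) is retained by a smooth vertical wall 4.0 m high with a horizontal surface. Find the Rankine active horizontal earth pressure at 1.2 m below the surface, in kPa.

7.01 kPa

K_a = (1 − sin φ)/(1 + sin φ) = 0.3060.
σ_h = K_a γ z = 0.3060 × 19.1 × 1.2 = 7.013 kPa.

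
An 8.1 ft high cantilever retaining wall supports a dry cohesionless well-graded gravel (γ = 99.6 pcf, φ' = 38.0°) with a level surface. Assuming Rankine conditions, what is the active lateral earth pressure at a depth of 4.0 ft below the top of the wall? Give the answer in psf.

94.8 psf

K_a = (1 − sin φ)/(1 + sin φ) = 0.2379.
σ_h = K_a γ z = 0.2379 × 99.6 × 4.0 = 94.77 psf.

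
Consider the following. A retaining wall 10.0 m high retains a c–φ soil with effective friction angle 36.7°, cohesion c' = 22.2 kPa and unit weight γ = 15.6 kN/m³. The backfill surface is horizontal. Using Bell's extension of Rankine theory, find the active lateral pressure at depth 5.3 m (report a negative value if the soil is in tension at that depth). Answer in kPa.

-1.46 kPa

K_a = (1 − sin φ)/(1 + sin φ) = 0.2519.
σ_a = K_a γ z − 2c√K_a = 0.2519×15.6×5.3 − 2×22.2×0.5019 = -1.459 kPa.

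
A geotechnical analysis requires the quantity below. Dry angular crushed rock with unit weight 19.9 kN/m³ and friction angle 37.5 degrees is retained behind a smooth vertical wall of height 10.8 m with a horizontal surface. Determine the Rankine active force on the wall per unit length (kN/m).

282 kN/m

K_a = tan²(45° − φ/2) = 0.2432.
P_a = ½ K_a γ H² = 0.5 × 0.2432 × 19.9 × 10.8² = 282.2 kN/m.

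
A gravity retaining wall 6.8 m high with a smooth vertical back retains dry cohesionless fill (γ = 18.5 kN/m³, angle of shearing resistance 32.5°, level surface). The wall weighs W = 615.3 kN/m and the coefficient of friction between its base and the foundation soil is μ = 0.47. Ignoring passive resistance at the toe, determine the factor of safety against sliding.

K_a = tan²(45° − 32.5°/2) = 0.3010.
P_a = ½K_aγH² = 0.5×0.3010×18.5×6.8² = 128.7 kN/m, acting at H/3 = 2.267 m above the base.
FS_sliding = μW / P_a = 0.47×615.3 / 128.7 = 2.246.

2.25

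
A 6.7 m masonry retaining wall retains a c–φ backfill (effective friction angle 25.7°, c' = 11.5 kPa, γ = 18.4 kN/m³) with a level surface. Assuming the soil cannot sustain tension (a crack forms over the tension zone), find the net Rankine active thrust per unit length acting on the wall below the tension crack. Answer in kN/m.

80.7 kN/m

K_a = 0.3950; √K_a = 0.6285.
Tension-crack depth z_c = 2c/(γ√K_a) = 2×11.5/(18.4×0.6285) = 1.989 m.
σ_a at base = K_a γ H − 2c√K_a = 0.3950×18.4×6.7 − 2×11.5×0.6285 = 34.24 kPa.
P_a = ½ × 34.24 × (H − z_c) = 0.5×34.24×4.711 = 80.66 kN/m.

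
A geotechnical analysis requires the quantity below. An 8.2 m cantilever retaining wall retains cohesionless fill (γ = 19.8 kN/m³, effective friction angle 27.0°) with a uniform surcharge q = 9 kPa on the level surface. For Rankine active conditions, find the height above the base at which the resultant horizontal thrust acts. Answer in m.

K_a = 0.3755.
Triangular part P₁ = ½K_aγH² = 250.0 at H/3 = 2.733 m; rectangular part P₂ = K_a q H = 27.71 at H/2 = 4.100 m.
ȳ = (P₁·2.733 + P₂·4.100)/(P₁+P₂) = 2.870 m.

2.87 m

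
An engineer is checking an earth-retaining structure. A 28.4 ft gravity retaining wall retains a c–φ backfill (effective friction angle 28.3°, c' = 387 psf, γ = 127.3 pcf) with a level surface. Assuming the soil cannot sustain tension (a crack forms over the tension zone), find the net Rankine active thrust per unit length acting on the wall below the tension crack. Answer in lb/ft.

K_a = 0.3568; √K_a = 0.5973.
Tension-crack depth z_c = 2c/(γ√K_a) = 2×387/(127.3×0.5973) = 10.18 ft.
σ_a at base = K_a γ H − 2c√K_a = 0.3568×127.3×28.4 − 2×387×0.5973 = 827.5 psf.
P_a = ½ × 827.5 × (H − z_c) = 0.5×827.5×18.22 = 7539 lb/ft.

7540 lb/ft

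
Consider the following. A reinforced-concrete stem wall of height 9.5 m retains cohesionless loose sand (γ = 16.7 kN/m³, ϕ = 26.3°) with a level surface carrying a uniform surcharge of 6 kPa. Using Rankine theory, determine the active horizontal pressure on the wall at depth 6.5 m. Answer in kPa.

44.2 kPa

K_a = (1 − sin φ)/(1 + sin φ) = 0.3859.
σ_v = γz + q = 16.7 × 6.5 + 6 = 114.5 kPa.
σ_h = K_a σ_v = 0.3859 × 114.5 = 44.21 kPa.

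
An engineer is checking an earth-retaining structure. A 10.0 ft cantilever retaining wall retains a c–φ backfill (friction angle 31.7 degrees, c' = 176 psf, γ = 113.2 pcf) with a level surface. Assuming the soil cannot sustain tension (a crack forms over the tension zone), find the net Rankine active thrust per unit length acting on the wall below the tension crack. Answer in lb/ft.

345 lb/ft

K_a = 0.3111; √K_a = 0.5577.
Tension-crack depth z_c = 2c/(γ√K_a) = 2×176/(113.2×0.5577) = 5.575 ft.
σ_a at base = K_a γ H − 2c√K_a = 0.3111×113.2×10.0 − 2×176×0.5577 = 155.8 psf.
P_a = ½ × 155.8 × (H − z_c) = 0.5×155.8×4.425 = 344.7 lb/ft.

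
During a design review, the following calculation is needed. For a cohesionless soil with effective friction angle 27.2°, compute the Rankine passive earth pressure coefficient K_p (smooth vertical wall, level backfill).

2.68

K_p = (1 + sin φ)/(1 − sin φ) = tan²(45° + 27.2°/2) = 2.684.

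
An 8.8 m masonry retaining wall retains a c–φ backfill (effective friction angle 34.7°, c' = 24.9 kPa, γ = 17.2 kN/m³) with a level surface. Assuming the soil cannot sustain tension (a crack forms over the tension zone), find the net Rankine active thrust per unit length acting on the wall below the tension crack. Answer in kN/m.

25.3 kN/m

K_a = 0.2745; √K_a = 0.5239.
Tension-crack depth z_c = 2c/(γ√K_a) = 2×24.9/(17.2×0.5239) = 5.527 m.
σ_a at base = K_a γ H − 2c√K_a = 0.2745×17.2×8.8 − 2×24.9×0.5239 = 15.45 kPa.
P_a = ½ × 15.45 × (H − z_c) = 0.5×15.45×3.273 = 25.29 kN/m.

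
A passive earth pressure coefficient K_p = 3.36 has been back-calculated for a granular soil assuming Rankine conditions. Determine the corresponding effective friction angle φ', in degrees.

K_p = (1+sin φ)/(1−sin φ) ⇒ sin φ = (K_p − 1)/(K_p + 1) = 0.5413.
φ = arcsin(0.5413) = 32.77°.

32.8°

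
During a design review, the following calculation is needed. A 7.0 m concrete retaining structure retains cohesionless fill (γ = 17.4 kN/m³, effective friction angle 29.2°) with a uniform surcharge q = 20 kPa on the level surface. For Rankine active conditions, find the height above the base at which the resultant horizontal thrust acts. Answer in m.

2.62 m

K_a = 0.3442.
Triangular part P₁ = ½K_aγH² = 146.7 at H/3 = 2.333 m; rectangular part P₂ = K_a q H = 48.19 at H/2 = 3.500 m.
ȳ = (P₁·2.333 + P₂·3.500)/(P₁+P₂) = 2.622 m.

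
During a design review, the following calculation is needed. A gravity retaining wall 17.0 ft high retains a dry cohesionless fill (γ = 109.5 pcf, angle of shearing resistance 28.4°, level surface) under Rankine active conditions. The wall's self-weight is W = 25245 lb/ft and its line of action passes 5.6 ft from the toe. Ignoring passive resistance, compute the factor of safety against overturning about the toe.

4.44

K_a = tan²(45° − 28.4°/2) = 0.3554.
P_a = ½K_aγH² = 0.5×0.3554×109.5×17.0² = 5623 lb/ft, acting at H/3 = 5.667 ft above the base.
Overturning moment M_o = P_a × H/3 = 5623 × 5.667 = 31860.
Resisting moment M_r = W × 5.6 = 25245 × 5.6 = 141400.
FS_overturning = M_r/M_o = 141400/31860 = 4.437.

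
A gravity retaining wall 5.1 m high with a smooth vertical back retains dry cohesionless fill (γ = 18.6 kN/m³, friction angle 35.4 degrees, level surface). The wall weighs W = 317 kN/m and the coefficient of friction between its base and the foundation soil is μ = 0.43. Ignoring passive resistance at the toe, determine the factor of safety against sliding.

K_a = tan²(45° − 35.4°/2) = 0.2664.
P_a = ½K_aγH² = 0.5×0.2664×18.6×5.1² = 64.44 kN/m, acting at H/3 = 1.700 m above the base.
FS_sliding = μW / P_a = 0.43×317 / 64.44 = 2.115.

2.12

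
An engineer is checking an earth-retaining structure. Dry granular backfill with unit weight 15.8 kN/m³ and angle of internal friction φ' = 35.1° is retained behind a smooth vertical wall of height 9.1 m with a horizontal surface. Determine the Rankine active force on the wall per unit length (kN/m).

177 kN/m

K_a = tan²(45° − φ/2) = 0.2698.
P_a = ½ K_a γ H² = 0.5 × 0.2698 × 15.8 × 9.1² = 176.5 kN/m.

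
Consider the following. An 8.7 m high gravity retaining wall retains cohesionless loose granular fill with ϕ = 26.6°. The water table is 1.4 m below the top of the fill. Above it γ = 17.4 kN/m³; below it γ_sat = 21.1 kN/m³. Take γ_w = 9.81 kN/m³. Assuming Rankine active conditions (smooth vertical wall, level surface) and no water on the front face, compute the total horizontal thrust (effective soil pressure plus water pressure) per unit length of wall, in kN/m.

450 kN/m

K_a = tan²(45° − φ/2) = 0.3814.
γ' = 21.1 − 9.81 = 11.29 kN/m³. Depth below WT = 7.3 m.
σ'_h at WT = K_a γ d_w = 9.292 kPa; at base = 9.292 + K_a γ' × 7.3 = 40.73 kPa.
P₁ (0–1.4 m) = ½×9.292×1.4 = 6.504. P₂ (1.4–8.7 m) = ½(9.292+40.73)×7.3 = 182.6.
P_w = ½ γ_w h₂² = 0.5×9.81×7.3² = 261.4. Total = 6.504+182.6+261.4 = 450.5 kN/m.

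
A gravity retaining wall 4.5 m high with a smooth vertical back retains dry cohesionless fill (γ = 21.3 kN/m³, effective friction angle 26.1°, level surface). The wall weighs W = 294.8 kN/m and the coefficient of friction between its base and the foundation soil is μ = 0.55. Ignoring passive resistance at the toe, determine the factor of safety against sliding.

K_a = tan²(45° − 26.1°/2) = 0.3889.
P_a = ½K_aγH² = 0.5×0.3889×21.3×4.5² = 83.88 kN/m, acting at H/3 = 1.500 m above the base.
FS_sliding = μW / P_a = 0.55×294.8 / 83.88 = 1.933.

1.93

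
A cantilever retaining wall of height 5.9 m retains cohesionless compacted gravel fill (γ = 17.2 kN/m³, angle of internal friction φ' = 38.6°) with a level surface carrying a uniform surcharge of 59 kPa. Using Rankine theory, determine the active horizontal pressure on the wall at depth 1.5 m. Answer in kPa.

K_a = (1 − sin φ)/(1 + sin φ) = 0.2316.
σ_v = γz + q = 17.2 × 1.5 + 59 = 84.80 kPa.
σ_h = K_a σ_v = 0.2316 × 84.80 = 19.64 kPa.

19.6 kPa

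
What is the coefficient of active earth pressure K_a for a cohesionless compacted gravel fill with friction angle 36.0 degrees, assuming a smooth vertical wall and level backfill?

0.260

K_a = (1 − sin φ)/(1 + sin φ) = (1 − sin 36.0°)/(1 + sin 36.0°) = 0.2596.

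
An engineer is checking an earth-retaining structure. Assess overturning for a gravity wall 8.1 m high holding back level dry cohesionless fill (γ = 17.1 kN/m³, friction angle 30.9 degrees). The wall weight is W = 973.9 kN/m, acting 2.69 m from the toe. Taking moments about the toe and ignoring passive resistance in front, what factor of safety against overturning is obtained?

5.38

K_a = tan²(45° − 30.9°/2) = 0.3214.
P_a = ½K_aγH² = 0.5×0.3214×17.1×8.1² = 180.3 kN/m, acting at H/3 = 2.700 m above the base.
Overturning moment M_o = P_a × H/3 = 180.3 × 2.700 = 486.8.
Resisting moment M_r = W × 2.69 = 973.9 × 2.69 = 2620.
FS_overturning = M_r/M_o = 2620/486.8 = 5.382.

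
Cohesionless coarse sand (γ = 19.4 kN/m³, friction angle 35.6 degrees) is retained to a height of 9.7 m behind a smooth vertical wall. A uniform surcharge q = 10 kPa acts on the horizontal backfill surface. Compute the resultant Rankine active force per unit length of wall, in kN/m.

267 kN/m

K_a = tan²(45° − φ/2) = 0.2641.
Soil triangle: ½ K_a γ H² = 0.5×0.2641×19.4×9.7² = 241.1 kN/m.
Surcharge rectangle: K_a q H = 0.2641×10×9.7 = 25.62 kN/m.
Total = 241.1 + 25.62 = 266.7 kN/m.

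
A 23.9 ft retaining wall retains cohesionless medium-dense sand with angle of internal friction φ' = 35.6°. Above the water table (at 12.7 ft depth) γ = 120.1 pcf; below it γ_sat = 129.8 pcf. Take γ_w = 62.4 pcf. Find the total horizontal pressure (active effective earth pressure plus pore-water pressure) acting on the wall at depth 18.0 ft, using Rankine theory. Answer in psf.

828 psf

K_a = (1 − sin φ)/(1 + sin φ) = 0.2641.
γ' = 129.8 − 62.4 = 67.40 pcf.
Effective vertical stress at 18.0 ft: σ'_v = 120.1×12.7 + 67.40×5.30 = 1882 psf.
σ'_h = K_a σ'_v = 0.2641 × 1882 = 497.2 psf; u = γ_w × 5.30 = 330.7 psf.
Total σ_h = 497.2 + 330.7 = 827.9 psf.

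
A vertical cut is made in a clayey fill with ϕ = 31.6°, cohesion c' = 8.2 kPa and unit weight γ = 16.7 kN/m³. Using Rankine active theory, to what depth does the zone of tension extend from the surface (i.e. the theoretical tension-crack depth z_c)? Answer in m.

1.76 m

K_a = tan²(45° − 31.6°/2) = 0.3123; √K_a = 0.5589.
The active pressure is zero where K_a γ z = 2c√K_a, so z_c = 2c/(γ√K_a) = 2×8.2/(16.7×0.5589) = 1.757 m.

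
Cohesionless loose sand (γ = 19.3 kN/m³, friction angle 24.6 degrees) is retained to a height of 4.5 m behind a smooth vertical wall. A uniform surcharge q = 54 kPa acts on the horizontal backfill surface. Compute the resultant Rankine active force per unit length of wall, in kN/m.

181 kN/m

K_a = tan²(45° − φ/2) = 0.4121.
Soil triangle: ½ K_a γ H² = 0.5×0.4121×19.3×4.5² = 80.54 kN/m.
Surcharge rectangle: K_a q H = 0.4121×54×4.5 = 100.2 kN/m.
Total = 80.54 + 100.2 = 180.7 kN/m.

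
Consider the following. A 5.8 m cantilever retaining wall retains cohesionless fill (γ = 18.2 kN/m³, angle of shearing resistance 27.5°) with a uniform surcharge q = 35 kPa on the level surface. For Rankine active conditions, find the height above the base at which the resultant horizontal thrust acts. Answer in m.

2.32 m

K_a = 0.3682.
Triangular part P₁ = ½K_aγH² = 112.7 at H/3 = 1.933 m; rectangular part P₂ = K_a q H = 74.75 at H/2 = 2.900 m.
ȳ = (P₁·1.933 + P₂·2.900)/(P₁+P₂) = 2.319 m.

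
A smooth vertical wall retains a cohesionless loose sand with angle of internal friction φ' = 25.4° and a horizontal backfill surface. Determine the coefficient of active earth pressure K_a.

0.400

K_a = (1 − sin φ)/(1 + sin φ) = (1 − sin 25.4°)/(1 + sin 25.4°) = 0.3996.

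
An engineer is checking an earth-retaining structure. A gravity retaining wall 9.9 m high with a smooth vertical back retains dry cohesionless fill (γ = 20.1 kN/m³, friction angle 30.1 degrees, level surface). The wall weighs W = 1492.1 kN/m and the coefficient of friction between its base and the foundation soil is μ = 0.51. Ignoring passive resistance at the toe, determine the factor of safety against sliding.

K_a = tan²(45° − 30.1°/2) = 0.3320.
P_a = ½K_aγH² = 0.5×0.3320×20.1×9.9² = 327.0 kN/m, acting at H/3 = 3.300 m above the base.
FS_sliding = μW / P_a = 0.51×1492.1 / 327.0 = 2.327.

2.33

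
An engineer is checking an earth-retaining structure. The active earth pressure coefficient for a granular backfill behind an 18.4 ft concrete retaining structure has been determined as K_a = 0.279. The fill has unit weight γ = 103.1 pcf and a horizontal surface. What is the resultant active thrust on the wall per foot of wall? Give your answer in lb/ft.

P = ½ K_a γ H² = 0.5 × 0.279 × 103.1 × 18.4² = 4869 lb/ft.

4870 lb/ft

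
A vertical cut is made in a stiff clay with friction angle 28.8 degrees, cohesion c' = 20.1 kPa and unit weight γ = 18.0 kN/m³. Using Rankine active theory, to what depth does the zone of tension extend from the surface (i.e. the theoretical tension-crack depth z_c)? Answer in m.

K_a = tan²(45° − 28.8°/2) = 0.3498; √K_a = 0.5914.
The active pressure is zero where K_a γ z = 2c√K_a, so z_c = 2c/(γ√K_a) = 2×20.1/(18.0×0.5914) = 3.776 m.

3.78 m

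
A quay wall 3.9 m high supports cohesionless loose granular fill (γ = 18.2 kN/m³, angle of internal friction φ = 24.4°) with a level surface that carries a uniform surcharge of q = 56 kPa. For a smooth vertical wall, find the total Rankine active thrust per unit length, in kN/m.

K_a = tan²(45° − φ/2) = 0.4153.
Soil triangle: ½ K_a γ H² = 0.5×0.4153×18.2×3.9² = 57.49 kN/m.
Surcharge rectangle: K_a q H = 0.4153×56×3.9 = 90.71 kN/m.
Total = 57.49 + 90.71 = 148.2 kN/m.

148 kN/m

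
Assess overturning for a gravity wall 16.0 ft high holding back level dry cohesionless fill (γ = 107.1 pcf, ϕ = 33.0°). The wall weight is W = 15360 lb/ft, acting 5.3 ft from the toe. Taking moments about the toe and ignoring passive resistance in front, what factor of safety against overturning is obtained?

K_a = tan²(45° − 33.0°/2) = 0.2948.
P_a = ½K_aγH² = 0.5×0.2948×107.1×16.0² = 4041 lb/ft, acting at H/3 = 5.333 ft above the base.
Overturning moment M_o = P_a × H/3 = 4041 × 5.333 = 21550.
Resisting moment M_r = W × 5.3 = 15360 × 5.3 = 81410.
FS_overturning = M_r/M_o = 81410/21550 = 3.777.

3.78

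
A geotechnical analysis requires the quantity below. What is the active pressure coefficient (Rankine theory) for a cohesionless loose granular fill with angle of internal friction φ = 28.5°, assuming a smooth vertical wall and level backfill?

K_a = tan²(45° − φ/2) = tan²(30.75°) = 0.3540.

0.354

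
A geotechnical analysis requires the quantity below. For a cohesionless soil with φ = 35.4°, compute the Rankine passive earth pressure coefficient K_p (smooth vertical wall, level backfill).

K_p = (1 + sin φ)/(1 − sin φ) = tan²(45° + 35.4°/2) = 3.754.

3.75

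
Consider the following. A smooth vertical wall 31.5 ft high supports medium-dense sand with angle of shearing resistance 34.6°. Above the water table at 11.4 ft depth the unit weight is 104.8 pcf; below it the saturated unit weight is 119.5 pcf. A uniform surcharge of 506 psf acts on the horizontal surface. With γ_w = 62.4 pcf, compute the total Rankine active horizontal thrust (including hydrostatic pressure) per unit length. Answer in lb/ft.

K_a = tan²(45° − φ/2) = 0.2756.
γ' = 119.5 − 62.4 = 57.10 pcf. h₂ = H − d_w = 20.1 ft.
σ'_h: at surface K_a·q = 139.5; at WT K_a(q+γd_w) = 468.8; at base K_a(q+γd_w+γ'h₂) = 785.1 psf.
P₁ = ½(139.5+468.8)×11.4 = 3467; P₂ = ½(468.8+785.1)×20.1 = 12600; P_w = ½γ_w h₂² = 12610.
Total = 3467+12600+12610 = 28670 lb/ft.

28700 lb/ft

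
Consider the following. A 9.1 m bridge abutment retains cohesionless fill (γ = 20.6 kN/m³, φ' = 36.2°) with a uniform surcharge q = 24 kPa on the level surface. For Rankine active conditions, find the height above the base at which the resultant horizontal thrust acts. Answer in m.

K_a = 0.2574.
Triangular part P₁ = ½K_aγH² = 219.5 at H/3 = 3.033 m; rectangular part P₂ = K_a q H = 56.21 at H/2 = 4.550 m.
ȳ = (P₁·3.033 + P₂·4.550)/(P₁+P₂) = 3.343 m.

3.34 m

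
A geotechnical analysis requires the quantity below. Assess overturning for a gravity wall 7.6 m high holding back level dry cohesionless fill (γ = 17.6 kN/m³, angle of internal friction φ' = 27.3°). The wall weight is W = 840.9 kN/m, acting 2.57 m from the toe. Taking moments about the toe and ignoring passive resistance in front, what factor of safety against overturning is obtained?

4.52

K_a = tan²(45° − 27.3°/2) = 0.3711.
P_a = ½K_aγH² = 0.5×0.3711×17.6×7.6² = 188.6 kN/m, acting at H/3 = 2.533 m above the base.
Overturning moment M_o = P_a × H/3 = 188.6 × 2.533 = 477.9.
Resisting moment M_r = W × 2.57 = 840.9 × 2.57 = 2161.
FS_overturning = M_r/M_o = 2161/477.9 = 4.522.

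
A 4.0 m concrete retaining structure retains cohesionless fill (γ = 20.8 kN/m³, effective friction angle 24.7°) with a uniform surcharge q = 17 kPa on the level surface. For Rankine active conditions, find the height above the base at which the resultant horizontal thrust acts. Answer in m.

K_a = 0.4106.
Triangular part P₁ = ½K_aγH² = 68.32 at H/3 = 1.333 m; rectangular part P₂ = K_a q H = 27.92 at H/2 = 2.000 m.
ȳ = (P₁·1.333 + P₂·2.000)/(P₁+P₂) = 1.527 m.

1.53 m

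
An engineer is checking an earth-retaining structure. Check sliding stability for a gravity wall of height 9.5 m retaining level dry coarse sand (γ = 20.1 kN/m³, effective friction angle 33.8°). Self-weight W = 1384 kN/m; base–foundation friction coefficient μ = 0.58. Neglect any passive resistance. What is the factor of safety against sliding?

K_a = tan²(45° − 33.8°/2) = 0.2851.
P_a = ½K_aγH² = 0.5×0.2851×20.1×9.5² = 258.6 kN/m, acting at H/3 = 3.167 m above the base.
FS_sliding = μW / P_a = 0.58×1384 / 258.6 = 3.104.

3.10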